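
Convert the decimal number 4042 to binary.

Using repeated division by 2:
4042 ÷ 2 = 2021 remainder 0
2021 ÷ 2 = 1010 remainder 1
1010 ÷ 2 = 505 remainder 0
505 ÷ 2 = 252 remainder 1
252 ÷ 2 = 126 remainder 0
126 ÷ 2 = 63 remainder 0
63 ÷ 2 = 31 remainder 1
31 ÷ 2 = 15 remainder 1
15 ÷ 2 = 7 remainder 1
7 ÷ 2 = 3 remainder 1
3 ÷ 2 = 1 remainder 1
1 ÷ 2 = 0 remainder 1
Reading remainders bottom to top: 111111001010



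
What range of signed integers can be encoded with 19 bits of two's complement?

For 19-bit two's complement:
Minimum: -2^18 = -262144
Maximum: 2^18 - 1 = 262143



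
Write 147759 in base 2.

Using repeated division by 2:
147759 ÷ 2 = 73879 remainder 1
73879 ÷ 2 = 36939 remainder 1
36939 ÷ 2 = 18469 remainder 1
18469 ÷ 2 = 9234 remainder 1
9234 ÷ 2 = 4617 remainder 0
4617 ÷ 2 = 2308 remainder 1
2308 ÷ 2 = 1154 remainder 0
1154 ÷ 2 = 577 remainder 0
577 ÷ 2 = 288 remainder 1
288 ÷ 2 = 144 remainder 0
144 ÷ 2 = 72 remainder 0
72 ÷ 2 = 36 remainder 0
36 ÷ 2 = 18 remainder 0
18 ÷ 2 = 9 remainder 0
9 ÷ 2 = 4 remainder 1
4 ÷ 2 = 2 remainder 0
2 ÷ 2 = 1 remainder 0
1 ÷ 2 = 0 remainder 1
Reading remainders bottom to top: 100100000100101111



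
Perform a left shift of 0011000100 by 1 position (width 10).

Original: 0011000100 (decimal 196)
Shift left by 1 position
Append 1 zero on the right
Result: 0110001000 (decimal 392)
Equivalent: 196 << 1 = 196 × 2^1 = 392



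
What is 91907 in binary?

Using repeated division by 2:
91907 ÷ 2 = 45953 remainder 1
45953 ÷ 2 = 22976 remainder 1
22976 ÷ 2 = 11488 remainder 0
11488 ÷ 2 = 5744 remainder 0
5744 ÷ 2 = 2872 remainder 0
2872 ÷ 2 = 1436 remainder 0
1436 ÷ 2 = 718 remainder 0
718 ÷ 2 = 359 remainder 0
359 ÷ 2 = 179 remainder 1
179 ÷ 2 = 89 remainder 1
89 ÷ 2 = 44 remainder 1
44 ÷ 2 = 22 remainder 0
22 ÷ 2 = 11 remainder 0
11 ÷ 2 = 5 remainder 1
5 ÷ 2 = 2 remainder 1
2 ÷ 2 = 1 remainder 0
1 ÷ 2 = 0 remainder 1
Reading remainders bottom to top: 10110011100000011



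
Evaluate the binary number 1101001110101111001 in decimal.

Sum of powers of 2 for each 1-bit:
2^0 + 2^3 + 2^4 + 2^5 + 2^6 + 2^8 + 2^10 + 2^11 + 2^12 + 2^15 + 2^17 + 2^18
= 1 + 8 + 16 + 32 + 64 + 256 + 1024 + 2048 + 4096 + 32768 + 131072 + 262144
= 433529



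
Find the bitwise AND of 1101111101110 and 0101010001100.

AND: 1 only when both bits are 1
  1101111101110
& 0101010001100
---------------
  0101010001100
Decimal: 7150 & 2700 = 2700



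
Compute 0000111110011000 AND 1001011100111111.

AND: 1 only when both bits are 1
  0000111110011000
& 1001011100111111
------------------
  0000011100011000
Decimal: 3992 & 38719 = 1816



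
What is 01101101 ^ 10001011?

XOR: 1 when bits differ
  01101101
^ 10001011
----------
  11100110
Decimal: 109 ^ 139 = 230



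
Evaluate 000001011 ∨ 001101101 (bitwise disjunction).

OR: 1 when either bit is 1
  000001011
| 001101101
-----------
  001101111
Decimal: 11 | 109 = 111



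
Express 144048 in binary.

Using repeated division by 2:
144048 ÷ 2 = 72024 remainder 0
72024 ÷ 2 = 36012 remainder 0
36012 ÷ 2 = 18006 remainder 0
18006 ÷ 2 = 9003 remainder 0
9003 ÷ 2 = 4501 remainder 1
4501 ÷ 2 = 2250 remainder 1
2250 ÷ 2 = 1125 remainder 0
1125 ÷ 2 = 562 remainder 1
562 ÷ 2 = 281 remainder 0
281 ÷ 2 = 140 remainder 1
140 ÷ 2 = 70 remainder 0
70 ÷ 2 = 35 remainder 0
35 ÷ 2 = 17 remainder 1
17 ÷ 2 = 8 remainder 1
8 ÷ 2 = 4 remainder 0
4 ÷ 2 = 2 remainder 0
2 ÷ 2 = 1 remainder 0
1 ÷ 2 = 0 remainder 1
Reading remainders bottom to top: 100011001010110000



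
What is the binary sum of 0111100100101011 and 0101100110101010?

Add column by column from the right: bit + bit + carry-in; write the sum mod 2, carry 1 when the sum is 2 or 3.
carry:  1111001001010100
        0111100100101011
+       0101100110101010
------------------------
       01101001011010101
(the carry out of the leftmost column, 0, becomes the leading bit)
Decimal check:
  0111100100101011 = 16384 + 8192 + 4096 + 2048 + 256 + 32 + 8 + 2 + 1 = 31019
  0101100110101010 = 16384 + 4096 + 2048 + 256 + 128 + 32 + 8 + 2 = 22954
  31019 + 22954 = 53973, and 01101001011010101 = 32768 + 16384 + 4096 + 512 + 128 + 64 + 16 + 4 + 1 = 53973 ✓



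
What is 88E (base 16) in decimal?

Expand by place value (powers of 16):
Digit values: E = 14
88E = 8 × 16^2 + 8 × 16^1 + 14 × 16^0
= 8 × 256 + 8 × 16 + 14 × 1
= 2048 + 128 + 14
= 2190



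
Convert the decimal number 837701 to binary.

Using repeated division by 2:
837701 ÷ 2 = 418850 remainder 1
418850 ÷ 2 = 209425 remainder 0
209425 ÷ 2 = 104712 remainder 1
104712 ÷ 2 = 52356 remainder 0
52356 ÷ 2 = 26178 remainder 0
26178 ÷ 2 = 13089 remainder 0
13089 ÷ 2 = 6544 remainder 1
6544 ÷ 2 = 3272 remainder 0
3272 ÷ 2 = 1636 remainder 0
1636 ÷ 2 = 818 remainder 0
818 ÷ 2 = 409 remainder 0
409 ÷ 2 = 204 remainder 1
204 ÷ 2 = 102 remainder 0
102 ÷ 2 = 51 remainder 0
51 ÷ 2 = 25 remainder 1
25 ÷ 2 = 12 remainder 1
12 ÷ 2 = 6 remainder 0
6 ÷ 2 = 3 remainder 0
3 ÷ 2 = 1 remainder 1
1 ÷ 2 = 0 remainder 1
Reading remainders bottom to top: 11001100100001000101



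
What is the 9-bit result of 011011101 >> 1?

Original: 011011101 (decimal 221)
Shift right by 1 position
Drop the 1 low bit; fill with zero on the left
Result: 001101110 (decimal 110)
Equivalent: 221 >> 1 = 221 ÷ 2^1 = 110



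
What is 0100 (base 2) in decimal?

Sum of powers of 2 for each 1-bit:
2^2
= 4
= 4



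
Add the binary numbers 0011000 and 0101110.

Add column by column from the right: bit + bit + carry-in; write the sum mod 2, carry 1 when the sum is 2 or 3.
carry:  1110000
        0011000
+       0101110
---------------
       01000110
(the carry out of the leftmost column, 0, becomes the leading bit)
Decimal check:
  0011000 = 16 + 8 = 24
  0101110 = 32 + 8 + 4 + 2 = 46
  24 + 46 = 70, and 01000110 = 64 + 4 + 2 = 70 ✓



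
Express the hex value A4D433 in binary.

Convert each hex digit to 4 bits:
  A = 1010
  4 = 0100
  D = 1101
  4 = 0100
  3 = 0011
  3 = 0011
Concatenate: 101001001101010000110011



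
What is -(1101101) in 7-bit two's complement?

Original (sign bit 1, negative): 1101101
Step 1 - Invert all bits: 0010010
Step 2 - Add 1: 0010011
Verification: 1101101 + 0010011 = 10000000; discarding the end carry (carry out of the top bit) leaves the 7-bit value 0000000, as required for x + (-x)



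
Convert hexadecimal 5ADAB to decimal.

Expand by place value (powers of 16):
Digit values: A = 10, D = 13, B = 11
5ADAB = 5 × 16^4 + 10 × 16^3 + 13 × 16^2 + 10 × 16^1 + 11 × 16^0
= 5 × 65536 + 10 × 4096 + 13 × 256 + 10 × 16 + 11 × 1
= 327680 + 40960 + 3328 + 160 + 11
= 372139



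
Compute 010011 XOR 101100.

XOR: 1 when bits differ
  010011
^ 101100
--------
  111111
Decimal: 19 ^ 44 = 63



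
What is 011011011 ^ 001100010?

XOR: 1 when bits differ
  011011011
^ 001100010
-----------
  010111001
Decimal: 219 ^ 98 = 185



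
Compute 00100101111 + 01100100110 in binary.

Add column by column from the right: bit + bit + carry-in; write the sum mod 2, carry 1 when the sum is 2 or 3.
carry:  11001011100
        00100101111
+       01100100110
-------------------
       010001010101
(the carry out of the leftmost column, 0, becomes the leading bit)
Decimal check:
  00100101111 = 256 + 32 + 8 + 4 + 2 + 1 = 303
  01100100110 = 512 + 256 + 32 + 4 + 2 = 806
  303 + 806 = 1109, and 010001010101 = 1024 + 64 + 16 + 4 + 1 = 1109 ✓



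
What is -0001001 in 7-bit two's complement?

Original: 0001001
Step 1 - Invert all bits: 1110110
Step 2 - Add 1: 1110111
Verification: 0001001 + 1110111 = 10000000; discarding the end carry (carry out of the top bit) leaves the 7-bit value 0000000, as required for x + (-x)



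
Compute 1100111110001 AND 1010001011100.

AND: 1 only when both bits are 1
  1100111110001
& 1010001011100
---------------
  1000001010000
Decimal: 6641 & 5212 = 4176



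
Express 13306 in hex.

Using repeated division by 16 (digits 10–15 are A–F):
13306 ÷ 16 = 831 remainder 10 (A)
831 ÷ 16 = 51 remainder 15 (F)
51 ÷ 16 = 3 remainder 3
3 ÷ 16 = 0 remainder 3
Reading remainders bottom to top: 33FA



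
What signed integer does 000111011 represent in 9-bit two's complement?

Binary: 000111011
Sign bit: 0 (non-negative)
Read directly as an unsigned value:
000111011 = 32 + 16 + 8 + 2 + 1 = 59
Value: 59



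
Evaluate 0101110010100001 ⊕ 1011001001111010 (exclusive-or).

XOR: 1 when bits differ
  0101110010100001
^ 1011001001111010
------------------
  1110111011011011
Decimal: 23713 ^ 45690 = 61147



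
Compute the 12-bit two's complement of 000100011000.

Original: 000100011000
Step 1 - Invert all bits: 111011100111
Step 2 - Add 1: 111011101000
Verification: 000100011000 + 111011101000 = 1000000000000; discarding the end carry (carry out of the top bit) leaves the 12-bit value 000000000000, as required for x + (-x)



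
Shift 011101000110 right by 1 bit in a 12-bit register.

Original: 011101000110 (decimal 1862)
Shift right by 1 position
Drop the 1 low bit; fill with zero on the left
Result: 001110100011 (decimal 931)
Equivalent: 1862 >> 1 = 1862 ÷ 2^1 = 931



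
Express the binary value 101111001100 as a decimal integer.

Sum of powers of 2 for each 1-bit:
2^2 + 2^3 + 2^6 + 2^7 + 2^8 + 2^9 + 2^11
= 4 + 8 + 64 + 128 + 256 + 512 + 2048
= 3020



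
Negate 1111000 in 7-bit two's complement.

Original (sign bit 1, negative): 1111000
Step 1 - Invert all bits: 0000111
Step 2 - Add 1: 0001000
Verification: 1111000 + 0001000 = 10000000; discarding the end carry (carry out of the top bit) leaves the 7-bit value 0000000, as required for x + (-x)



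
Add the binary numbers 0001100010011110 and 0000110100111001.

Add column by column from the right: bit + bit + carry-in; write the sum mod 2, carry 1 when the sum is 2 or 3.
carry:  0011000001110000
        0001100010011110
+       0000110100111001
------------------------
       00010010111010111
(the carry out of the leftmost column, 0, becomes the leading bit)
Decimal check:
  0001100010011110 = 4096 + 2048 + 128 + 16 + 8 + 4 + 2 = 6302
  0000110100111001 = 2048 + 1024 + 256 + 32 + 16 + 8 + 1 = 3385
  6302 + 3385 = 9687, and 00010010111010111 = 8192 + 1024 + 256 + 128 + 64 + 16 + 4 + 2 + 1 = 9687 ✓



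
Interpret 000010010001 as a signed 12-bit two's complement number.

Binary: 000010010001
Sign bit: 0 (non-negative)
Read directly as an unsigned value:
000010010001 = 128 + 16 + 1 = 145
Value: 145



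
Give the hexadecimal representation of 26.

Using repeated division by 16 (digits 10–15 are A–F):
26 ÷ 16 = 1 remainder 10 (A)
1 ÷ 16 = 0 remainder 1
Reading remainders bottom to top: 1A



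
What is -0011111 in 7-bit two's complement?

Original: 0011111
Step 1 - Invert all bits: 1100000
Step 2 - Add 1: 1100001
Verification: 0011111 + 1100001 = 10000000; discarding the end carry (carry out of the top bit) leaves the 7-bit value 0000000, as required for x + (-x)



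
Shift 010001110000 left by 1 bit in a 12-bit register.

Original: 010001110000 (decimal 1136)
Shift left by 1 position
Append 1 zero on the right
Result: 100011100000 (decimal 2272)
Equivalent: 1136 << 1 = 1136 × 2^1 = 2272



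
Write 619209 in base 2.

Using repeated division by 2:
619209 ÷ 2 = 309604 remainder 1
309604 ÷ 2 = 154802 remainder 0
154802 ÷ 2 = 77401 remainder 0
77401 ÷ 2 = 38700 remainder 1
38700 ÷ 2 = 19350 remainder 0
19350 ÷ 2 = 9675 remainder 0
9675 ÷ 2 = 4837 remainder 1
4837 ÷ 2 = 2418 remainder 1
2418 ÷ 2 = 1209 remainder 0
1209 ÷ 2 = 604 remainder 1
604 ÷ 2 = 302 remainder 0
302 ÷ 2 = 151 remainder 0
151 ÷ 2 = 75 remainder 1
75 ÷ 2 = 37 remainder 1
37 ÷ 2 = 18 remainder 1
18 ÷ 2 = 9 remainder 0
9 ÷ 2 = 4 remainder 1
4 ÷ 2 = 2 remainder 0
2 ÷ 2 = 1 remainder 0
1 ÷ 2 = 0 remainder 1
Reading remainders bottom to top: 10010111001011001001



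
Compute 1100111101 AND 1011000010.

AND: 1 only when both bits are 1
  1100111101
& 1011000010
------------
  1000000000
Decimal: 829 & 706 = 512



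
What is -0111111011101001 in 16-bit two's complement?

Original: 0111111011101001
Step 1 - Invert all bits: 1000000100010110
Step 2 - Add 1: 1000000100010111
Verification: 0111111011101001 + 1000000100010111 = 10000000000000000; discarding the end carry (carry out of the top bit) leaves the 16-bit value 0000000000000000, as required for x + (-x)



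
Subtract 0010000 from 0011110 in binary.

Method 1 - Direct subtraction (column by column from the right: bit − bit − borrow-in; if negative, add 2 and borrow 1 from the next column):
borrow: 0000000
        0011110
-       0010000
---------------
        0001110

Method 2 - Add two's complement:
Two's complement of 0010000: invert → 1101111, add 1 → 1110000
  0011110
+ 1110000
---------
 10001110  (end carry out of the top bit = 1)
Discarding the end carry: 0001110
Decimal check:
  0011110 = 16 + 8 + 4 + 2 = 30
  0010000 = 16
  30 - 16 = 14, and 0001110 = 8 + 4 + 2 = 14 ✓



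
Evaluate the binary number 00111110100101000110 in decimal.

Sum of powers of 2 for each 1-bit:
2^1 + 2^2 + 2^6 + 2^8 + 2^11 + 2^13 + 2^14 + 2^15 + 2^16 + 2^17
= 2 + 4 + 64 + 256 + 2048 + 8192 + 16384 + 32768 + 65536 + 131072
= 256326



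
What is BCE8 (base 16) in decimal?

Expand by place value (powers of 16):
Digit values: B = 11, C = 12, E = 14
BCE8 = 11 × 16^3 + 12 × 16^2 + 14 × 16^1 + 8 × 16^0
= 11 × 4096 + 12 × 256 + 14 × 16 + 8 × 1
= 45056 + 3072 + 224 + 8
= 48360



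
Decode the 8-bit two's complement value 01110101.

Binary: 01110101
Sign bit: 0 (non-negative)
Read directly as an unsigned value:
01110101 = 64 + 32 + 16 + 4 + 1 = 117
Value: 117



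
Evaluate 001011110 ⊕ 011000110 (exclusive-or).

XOR: 1 when bits differ
  001011110
^ 011000110
-----------
  010011000
Decimal: 94 ^ 198 = 152



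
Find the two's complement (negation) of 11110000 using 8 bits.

Original (sign bit 1, negative): 11110000
Step 1 - Invert all bits: 00001111
Step 2 - Add 1: 00010000
Verification: 11110000 + 00010000 = 100000000; discarding the end carry (carry out of the top bit) leaves the 8-bit value 00000000, as required for x + (-x)



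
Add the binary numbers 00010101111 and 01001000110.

Add column by column from the right: bit + bit + carry-in; write the sum mod 2, carry 1 when the sum is 2 or 3.
carry:  00000011100
        00010101111
+       01001000110
-------------------
       001011110101
(the carry out of the leftmost column, 0, becomes the leading bit)
Decimal check:
  00010101111 = 128 + 32 + 8 + 4 + 2 + 1 = 175
  01001000110 = 512 + 64 + 4 + 2 = 582
  175 + 582 = 757, and 001011110101 = 512 + 128 + 64 + 32 + 16 + 4 + 1 = 757 ✓



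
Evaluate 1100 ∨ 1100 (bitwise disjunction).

OR: 1 when either bit is 1
  1100
| 1100
------
  1100
Decimal: 12 | 12 = 12



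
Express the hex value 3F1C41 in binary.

Convert each hex digit to 4 bits:
  3 = 0011
  F = 1111
  1 = 0001
  C = 1100
  4 = 0100
  1 = 0001
Concatenate: 001111110001110001000001



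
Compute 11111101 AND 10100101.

AND: 1 only when both bits are 1
  11111101
& 10100101
----------
  10100101
Decimal: 253 & 165 = 165



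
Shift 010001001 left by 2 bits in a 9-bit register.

Original: 010001001 (decimal 137)
Shift left by 2 positions
Append 2 zeros on the right and drop the 2 high bits that overflow the 9-bit width
Result: 000100100 (decimal 36)
Equivalent: 137 << 2 = 137 × 2^2 = 548, truncated to 9 bits = 36



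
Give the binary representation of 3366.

Using repeated division by 2:
3366 ÷ 2 = 1683 remainder 0
1683 ÷ 2 = 841 remainder 1
841 ÷ 2 = 420 remainder 1
420 ÷ 2 = 210 remainder 0
210 ÷ 2 = 105 remainder 0
105 ÷ 2 = 52 remainder 1
52 ÷ 2 = 26 remainder 0
26 ÷ 2 = 13 remainder 0
13 ÷ 2 = 6 remainder 1
6 ÷ 2 = 3 remainder 0
3 ÷ 2 = 1 remainder 1
1 ÷ 2 = 0 remainder 1
Reading remainders bottom to top: 110100100110



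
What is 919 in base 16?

Using repeated division by 16 (digits 10–15 are A–F):
919 ÷ 16 = 57 remainder 7
57 ÷ 16 = 3 remainder 9
3 ÷ 16 = 0 remainder 3
Reading remainders bottom to top: 397



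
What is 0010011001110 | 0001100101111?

OR: 1 when either bit is 1
  0010011001110
| 0001100101111
---------------
  0011111101111
Decimal: 1230 | 815 = 2031



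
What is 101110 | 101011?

OR: 1 when either bit is 1
  101110
| 101011
--------
  101111
Decimal: 46 | 43 = 47



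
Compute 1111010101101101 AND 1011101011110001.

AND: 1 only when both bits are 1
  1111010101101101
& 1011101011110001
------------------
  1011000001100001
Decimal: 62829 & 47857 = 45153



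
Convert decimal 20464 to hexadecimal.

Using repeated division by 16 (digits 10–15 are A–F):
20464 ÷ 16 = 1279 remainder 0
1279 ÷ 16 = 79 remainder 15 (F)
79 ÷ 16 = 4 remainder 15 (F)
4 ÷ 16 = 0 remainder 4
Reading remainders bottom to top: 4FF0



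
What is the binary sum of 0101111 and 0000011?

Add column by column from the right: bit + bit + carry-in; write the sum mod 2, carry 1 when the sum is 2 or 3.
carry:  0011110
        0101111
+       0000011
---------------
       00110010
(the carry out of the leftmost column, 0, becomes the leading bit)
Decimal check:
  0101111 = 32 + 8 + 4 + 2 + 1 = 47
  0000011 = 2 + 1 = 3
  47 + 3 = 50, and 00110010 = 32 + 16 + 2 = 50 ✓



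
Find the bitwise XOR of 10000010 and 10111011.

XOR: 1 when bits differ
  10000010
^ 10111011
----------
  00111001
Decimal: 130 ^ 187 = 57



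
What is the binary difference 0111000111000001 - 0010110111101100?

Method 1 - Direct subtraction (column by column from the right: bit − bit − borrow-in; if negative, add 2 and borrow 1 from the next column):
borrow: 0001111111111000
        0111000111000001
-       0010110111101100
------------------------
        0100001111010101

Method 2 - Add two's complement:
Two's complement of 0010110111101100: invert → 1101001000010011, add 1 → 1101001000010100
  0111000111000001
+ 1101001000010100
------------------
 10100001111010101  (end carry out of the top bit = 1)
Discarding the end carry: 0100001111010101
Decimal check:
  0111000111000001 = 16384 + 8192 + 4096 + 256 + 128 + 64 + 1 = 29121
  0010110111101100 = 8192 + 2048 + 1024 + 256 + 128 + 64 + 32 + 8 + 4 = 11756
  29121 - 11756 = 17365, and 0100001111010101 = 16384 + 512 + 256 + 128 + 64 + 16 + 4 + 1 = 17365 ✓



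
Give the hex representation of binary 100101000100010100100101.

Group into 4-bit nibbles from right:
  1001 = 9
  0100 = 4
  0100 = 4
  0101 = 5
  0010 = 2
  0101 = 5
Result: 944525



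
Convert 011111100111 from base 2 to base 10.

Sum of powers of 2 for each 1-bit:
2^0 + 2^1 + 2^2 + 2^5 + 2^6 + 2^7 + 2^8 + 2^9 + 2^10
= 1 + 2 + 4 + 32 + 64 + 128 + 256 + 512 + 1024
= 2023



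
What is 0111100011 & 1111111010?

AND: 1 only when both bits are 1
  0111100011
& 1111111010
------------
  0111100010
Decimal: 483 & 1018 = 482



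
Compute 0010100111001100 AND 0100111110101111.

AND: 1 only when both bits are 1
  0010100111001100
& 0100111110101111
------------------
  0000100110001100
Decimal: 10700 & 20399 = 2444



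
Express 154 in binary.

Using repeated division by 2:
154 ÷ 2 = 77 remainder 0
77 ÷ 2 = 38 remainder 1
38 ÷ 2 = 19 remainder 0
19 ÷ 2 = 9 remainder 1
9 ÷ 2 = 4 remainder 1
4 ÷ 2 = 2 remainder 0
2 ÷ 2 = 1 remainder 0
1 ÷ 2 = 0 remainder 1
Reading remainders bottom to top: 10011010



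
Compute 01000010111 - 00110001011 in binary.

Method 1 - Direct subtraction (column by column from the right: bit − bit − borrow-in; if negative, add 2 and borrow 1 from the next column):
borrow: 01100010000
        01000010111
-       00110001011
-------------------
        00010001100

Method 2 - Add two's complement:
Two's complement of 00110001011: invert → 11001110100, add 1 → 11001110101
  01000010111
+ 11001110101
-------------
 100010001100  (end carry out of the top bit = 1)
Discarding the end carry: 00010001100
Decimal check:
  01000010111 = 512 + 16 + 4 + 2 + 1 = 535
  00110001011 = 256 + 128 + 8 + 2 + 1 = 395
  535 - 395 = 140, and 00010001100 = 128 + 8 + 4 = 140 ✓



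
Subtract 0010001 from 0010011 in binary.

Method 1 - Direct subtraction (column by column from the right: bit − bit − borrow-in; if negative, add 2 and borrow 1 from the next column):
borrow: 0000000
        0010011
-       0010001
---------------
        0000010

Method 2 - Add two's complement:
Two's complement of 0010001: invert → 1101110, add 1 → 1101111
  0010011
+ 1101111
---------
 10000010  (end carry out of the top bit = 1)
Discarding the end carry: 0000010
Decimal check:
  0010011 = 16 + 2 + 1 = 19
  0010001 = 16 + 1 = 17
  19 - 17 = 2, and 0000010 = 2 ✓



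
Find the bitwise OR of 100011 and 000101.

OR: 1 when either bit is 1
  100011
| 000101
--------
  100111
Decimal: 35 | 5 = 39



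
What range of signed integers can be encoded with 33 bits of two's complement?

For 33-bit two's complement:
Minimum: -2^32 = -4294967296
Maximum: 2^32 - 1 = 4294967295



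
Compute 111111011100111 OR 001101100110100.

OR: 1 when either bit is 1
  111111011100111
| 001101100110100
-----------------
  111111111110111
Decimal: 32487 | 6964 = 32759



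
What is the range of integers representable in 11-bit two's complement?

For 11-bit two's complement:
Minimum: -2^10 = -1024
Maximum: 2^10 - 1 = 1023



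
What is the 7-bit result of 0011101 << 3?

Original: 0011101 (decimal 29)
Shift left by 3 positions
Append 3 zeros on the right and drop the 3 high bits that overflow the 7-bit width
Result: 1101000 (decimal 104)
Equivalent: 29 << 3 = 29 × 2^3 = 232, truncated to 7 bits = 104



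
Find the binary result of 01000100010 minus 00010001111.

Method 1 - Direct subtraction (column by column from the right: bit − bit − borrow-in; if negative, add 2 and borrow 1 from the next column):
borrow: 01100111110
        01000100010
-       00010001111
-------------------
        00110010011

Method 2 - Add two's complement:
Two's complement of 00010001111: invert → 11101110000, add 1 → 11101110001
  01000100010
+ 11101110001
-------------
 100110010011  (end carry out of the top bit = 1)
Discarding the end carry: 00110010011
Decimal check:
  01000100010 = 512 + 32 + 2 = 546
  00010001111 = 128 + 8 + 4 + 2 + 1 = 143
  546 - 143 = 403, and 00110010011 = 256 + 128 + 16 + 2 + 1 = 403 ✓



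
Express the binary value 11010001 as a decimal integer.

Sum of powers of 2 for each 1-bit:
2^0 + 2^4 + 2^6 + 2^7
= 1 + 16 + 64 + 128
= 209



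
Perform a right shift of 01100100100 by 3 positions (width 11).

Original: 01100100100 (decimal 804)
Shift right by 3 positions
Drop the 3 low bits; fill with zeros on the left
Result: 00001100100 (decimal 100)
Equivalent: 804 >> 3 = 804 ÷ 2^3 = 100



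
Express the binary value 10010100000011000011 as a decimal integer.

Sum of powers of 2 for each 1-bit:
2^0 + 2^1 + 2^6 + 2^7 + 2^14 + 2^16 + 2^19
= 1 + 2 + 64 + 128 + 16384 + 65536 + 524288
= 606403



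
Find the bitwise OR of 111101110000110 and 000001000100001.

OR: 1 when either bit is 1
  111101110000110
| 000001000100001
-----------------
  111101110100111
Decimal: 31622 | 545 = 31655



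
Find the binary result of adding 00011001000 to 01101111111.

Add column by column from the right: bit + bit + carry-in; write the sum mod 2, carry 1 when the sum is 2 or 3.
carry:  11111110000
        00011001000
+       01101111111
-------------------
       010001000111
(the carry out of the leftmost column, 0, becomes the leading bit)
Decimal check:
  00011001000 = 128 + 64 + 8 = 200
  01101111111 = 512 + 256 + 64 + 32 + 16 + 8 + 4 + 2 + 1 = 895
  200 + 895 = 1095, and 010001000111 = 1024 + 64 + 4 + 2 + 1 = 1095 ✓



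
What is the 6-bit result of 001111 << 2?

Original: 001111 (decimal 15)
Shift left by 2 positions
Append 2 zeros on the right
Result: 111100 (decimal 60)
Equivalent: 15 << 2 = 15 × 2^2 = 60



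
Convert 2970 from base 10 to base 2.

Using repeated division by 2:
2970 ÷ 2 = 1485 remainder 0
1485 ÷ 2 = 742 remainder 1
742 ÷ 2 = 371 remainder 0
371 ÷ 2 = 185 remainder 1
185 ÷ 2 = 92 remainder 1
92 ÷ 2 = 46 remainder 0
46 ÷ 2 = 23 remainder 0
23 ÷ 2 = 11 remainder 1
11 ÷ 2 = 5 remainder 1
5 ÷ 2 = 2 remainder 1
2 ÷ 2 = 1 remainder 0
1 ÷ 2 = 0 remainder 1
Reading remainders bottom to top: 101110011010



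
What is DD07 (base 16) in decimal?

Expand by place value (powers of 16):
Digit values: D = 13
DD07 = 13 × 16^3 + 13 × 16^2 + 0 × 16^1 + 7 × 16^0
= 13 × 4096 + 13 × 256 + 0 × 16 + 7 × 1
= 53248 + 3328 + 0 + 7
= 56583



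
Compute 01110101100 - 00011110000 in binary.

Method 1 - Direct subtraction (column by column from the right: bit − bit − borrow-in; if negative, add 2 and borrow 1 from the next column):
borrow: 00111100000
        01110101100
-       00011110000
-------------------
        01010111100

Method 2 - Add two's complement:
Two's complement of 00011110000: invert → 11100001111, add 1 → 11100010000
  01110101100
+ 11100010000
-------------
 101010111100  (end carry out of the top bit = 1)
Discarding the end carry: 01010111100
Decimal check:
  01110101100 = 512 + 256 + 128 + 32 + 8 + 4 = 940
  00011110000 = 128 + 64 + 32 + 16 = 240
  940 - 240 = 700, and 01010111100 = 512 + 128 + 32 + 16 + 8 + 4 = 700 ✓



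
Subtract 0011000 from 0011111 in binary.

Method 1 - Direct subtraction (column by column from the right: bit − bit − borrow-in; if negative, add 2 and borrow 1 from the next column):
borrow: 0000000
        0011111
-       0011000
---------------
        0000111

Method 2 - Add two's complement:
Two's complement of 0011000: invert → 1100111, add 1 → 1101000
  0011111
+ 1101000
---------
 10000111  (end carry out of the top bit = 1)
Discarding the end carry: 0000111
Decimal check:
  0011111 = 16 + 8 + 4 + 2 + 1 = 31
  0011000 = 16 + 8 = 24
  31 - 24 = 7, and 0000111 = 4 + 2 + 1 = 7 ✓



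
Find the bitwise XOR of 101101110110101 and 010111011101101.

XOR: 1 when bits differ
  101101110110101
^ 010111011101101
-----------------
  111010101011000
Decimal: 23477 ^ 12013 = 30040



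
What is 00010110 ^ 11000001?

XOR: 1 when bits differ
  00010110
^ 11000001
----------
  11010111
Decimal: 22 ^ 193 = 215



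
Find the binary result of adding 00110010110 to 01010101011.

Add column by column from the right: bit + bit + carry-in; write the sum mod 2, carry 1 when the sum is 2 or 3.
carry:  11101111100
        00110010110
+       01010101011
-------------------
       010001000001
(the carry out of the leftmost column, 0, becomes the leading bit)
Decimal check:
  00110010110 = 256 + 128 + 16 + 4 + 2 = 406
  01010101011 = 512 + 128 + 32 + 8 + 2 + 1 = 683
  406 + 683 = 1089, and 010001000001 = 1024 + 64 + 1 = 1089 ✓



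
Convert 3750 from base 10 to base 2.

Using repeated division by 2:
3750 ÷ 2 = 1875 remainder 0
1875 ÷ 2 = 937 remainder 1
937 ÷ 2 = 468 remainder 1
468 ÷ 2 = 234 remainder 0
234 ÷ 2 = 117 remainder 0
117 ÷ 2 = 58 remainder 1
58 ÷ 2 = 29 remainder 0
29 ÷ 2 = 14 remainder 1
14 ÷ 2 = 7 remainder 0
7 ÷ 2 = 3 remainder 1
3 ÷ 2 = 1 remainder 1
1 ÷ 2 = 0 remainder 1
Reading remainders bottom to top: 111010100110



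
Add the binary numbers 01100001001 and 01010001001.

Add column by column from the right: bit + bit + carry-in; write the sum mod 2, carry 1 when the sum is 2 or 3.
carry:  10000010010
        01100001001
+       01010001001
-------------------
       010110010010
(the carry out of the leftmost column, 0, becomes the leading bit)
Decimal check:
  01100001001 = 512 + 256 + 8 + 1 = 777
  01010001001 = 512 + 128 + 8 + 1 = 649
  777 + 649 = 1426, and 010110010010 = 1024 + 256 + 128 + 16 + 2 = 1426 ✓



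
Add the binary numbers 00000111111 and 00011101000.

Add column by column from the right: bit + bit + carry-in; write the sum mod 2, carry 1 when the sum is 2 or 3.
carry:  00111110000
        00000111111
+       00011101000
-------------------
       000100100111
(the carry out of the leftmost column, 0, becomes the leading bit)
Decimal check:
  00000111111 = 32 + 16 + 8 + 4 + 2 + 1 = 63
  00011101000 = 128 + 64 + 32 + 8 = 232
  63 + 232 = 295, and 000100100111 = 256 + 32 + 4 + 2 + 1 = 295 ✓



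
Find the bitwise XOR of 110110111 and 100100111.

XOR: 1 when bits differ
  110110111
^ 100100111
-----------
  010010000
Decimal: 439 ^ 295 = 144



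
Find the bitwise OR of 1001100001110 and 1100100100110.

OR: 1 when either bit is 1
  1001100001110
| 1100100100110
---------------
  1101100101110
Decimal: 4878 | 6438 = 6958



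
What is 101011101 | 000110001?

OR: 1 when either bit is 1
  101011101
| 000110001
-----------
  101111101
Decimal: 349 | 49 = 381



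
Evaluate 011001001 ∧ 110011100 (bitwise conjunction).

AND: 1 only when both bits are 1
  011001001
& 110011100
-----------
  010001000
Decimal: 201 & 412 = 136



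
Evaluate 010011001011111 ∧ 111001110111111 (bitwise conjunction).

AND: 1 only when both bits are 1
  010011001011111
& 111001110111111
-----------------
  010001000011111
Decimal: 9823 & 29631 = 8735



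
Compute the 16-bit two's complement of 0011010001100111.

Original: 0011010001100111
Step 1 - Invert all bits: 1100101110011000
Step 2 - Add 1: 1100101110011001
Verification: 0011010001100111 + 1100101110011001 = 10000000000000000; discarding the end carry (carry out of the top bit) leaves the 16-bit value 0000000000000000, as required for x + (-x)



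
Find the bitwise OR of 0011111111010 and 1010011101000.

OR: 1 when either bit is 1
  0011111111010
| 1010011101000
---------------
  1011111111010
Decimal: 2042 | 5352 = 6138



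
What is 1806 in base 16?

Using repeated division by 16 (digits 10–15 are A–F):
1806 ÷ 16 = 112 remainder 14 (E)
112 ÷ 16 = 7 remainder 0
7 ÷ 16 = 0 remainder 7
Reading remainders bottom to top: 70E



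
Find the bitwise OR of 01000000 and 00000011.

OR: 1 when either bit is 1
  01000000
| 00000011
----------
  01000011
Decimal: 64 | 3 = 67



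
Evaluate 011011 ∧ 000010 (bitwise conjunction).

AND: 1 only when both bits are 1
  011011
& 000010
--------
  000010
Decimal: 27 & 2 = 2



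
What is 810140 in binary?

Using repeated division by 2:
810140 ÷ 2 = 405070 remainder 0
405070 ÷ 2 = 202535 remainder 0
202535 ÷ 2 = 101267 remainder 1
101267 ÷ 2 = 50633 remainder 1
50633 ÷ 2 = 25316 remainder 1
25316 ÷ 2 = 12658 remainder 0
12658 ÷ 2 = 6329 remainder 0
6329 ÷ 2 = 3164 remainder 1
3164 ÷ 2 = 1582 remainder 0
1582 ÷ 2 = 791 remainder 0
791 ÷ 2 = 395 remainder 1
395 ÷ 2 = 197 remainder 1
197 ÷ 2 = 98 remainder 1
98 ÷ 2 = 49 remainder 0
49 ÷ 2 = 24 remainder 1
24 ÷ 2 = 12 remainder 0
12 ÷ 2 = 6 remainder 0
6 ÷ 2 = 3 remainder 0
3 ÷ 2 = 1 remainder 1
1 ÷ 2 = 0 remainder 1
Reading remainders bottom to top: 11000101110010011100



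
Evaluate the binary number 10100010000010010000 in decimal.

Sum of powers of 2 for each 1-bit:
2^4 + 2^7 + 2^13 + 2^17 + 2^19
= 16 + 128 + 8192 + 131072 + 524288
= 663696



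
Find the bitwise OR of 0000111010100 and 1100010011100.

OR: 1 when either bit is 1
  0000111010100
| 1100010011100
---------------
  1100111011100
Decimal: 468 | 6300 = 6620



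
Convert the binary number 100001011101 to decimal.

Sum of powers of 2 for each 1-bit:
2^0 + 2^2 + 2^3 + 2^4 + 2^6 + 2^11
= 1 + 4 + 8 + 16 + 64 + 2048
= 2141



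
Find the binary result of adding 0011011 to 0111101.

Add column by column from the right: bit + bit + carry-in; write the sum mod 2, carry 1 when the sum is 2 or 3.
carry:  1111110
        0011011
+       0111101
---------------
       01011000
(the carry out of the leftmost column, 0, becomes the leading bit)
Decimal check:
  0011011 = 16 + 8 + 2 + 1 = 27
  0111101 = 32 + 16 + 8 + 4 + 1 = 61
  27 + 61 = 88, and 01011000 = 64 + 16 + 8 = 88 ✓



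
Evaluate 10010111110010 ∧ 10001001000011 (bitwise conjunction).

AND: 1 only when both bits are 1
  10010111110010
& 10001001000011
----------------
  10000001000010
Decimal: 9714 & 8771 = 8258



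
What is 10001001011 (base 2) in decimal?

Sum of powers of 2 for each 1-bit:
2^0 + 2^1 + 2^3 + 2^6 + 2^10
= 1 + 2 + 8 + 64 + 1024
= 1099



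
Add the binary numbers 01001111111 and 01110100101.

Add column by column from the right: bit + bit + carry-in; write the sum mod 2, carry 1 when the sum is 2 or 3.
carry:  11111111110
        01001111111
+       01110100101
-------------------
       011000100100
(the carry out of the leftmost column, 0, becomes the leading bit)
Decimal check:
  01001111111 = 512 + 64 + 32 + 16 + 8 + 4 + 2 + 1 = 639
  01110100101 = 512 + 256 + 128 + 32 + 4 + 1 = 933
  639 + 933 = 1572, and 011000100100 = 1024 + 512 + 32 + 4 = 1572 ✓



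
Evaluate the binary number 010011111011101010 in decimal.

Sum of powers of 2 for each 1-bit:
2^1 + 2^3 + 2^5 + 2^6 + 2^7 + 2^9 + 2^10 + 2^11 + 2^12 + 2^13 + 2^16
= 2 + 8 + 32 + 64 + 128 + 512 + 1024 + 2048 + 4096 + 8192 + 65536
= 81642



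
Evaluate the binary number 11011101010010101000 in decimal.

Sum of powers of 2 for each 1-bit:
2^3 + 2^5 + 2^7 + 2^10 + 2^12 + 2^14 + 2^15 + 2^16 + 2^18 + 2^19
= 8 + 32 + 128 + 1024 + 4096 + 16384 + 32768 + 65536 + 262144 + 524288
= 906408



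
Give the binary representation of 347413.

Using repeated division by 2:
347413 ÷ 2 = 173706 remainder 1
173706 ÷ 2 = 86853 remainder 0
86853 ÷ 2 = 43426 remainder 1
43426 ÷ 2 = 21713 remainder 0
21713 ÷ 2 = 10856 remainder 1
10856 ÷ 2 = 5428 remainder 0
5428 ÷ 2 = 2714 remainder 0
2714 ÷ 2 = 1357 remainder 0
1357 ÷ 2 = 678 remainder 1
678 ÷ 2 = 339 remainder 0
339 ÷ 2 = 169 remainder 1
169 ÷ 2 = 84 remainder 1
84 ÷ 2 = 42 remainder 0
42 ÷ 2 = 21 remainder 0
21 ÷ 2 = 10 remainder 1
10 ÷ 2 = 5 remainder 0
5 ÷ 2 = 2 remainder 1
2 ÷ 2 = 1 remainder 0
1 ÷ 2 = 0 remainder 1
Reading remainders bottom to top: 1010100110100010101



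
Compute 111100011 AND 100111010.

AND: 1 only when both bits are 1
  111100011
& 100111010
-----------
  100100010
Decimal: 483 & 314 = 290



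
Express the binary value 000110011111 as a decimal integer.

Sum of powers of 2 for each 1-bit:
2^0 + 2^1 + 2^2 + 2^3 + 2^4 + 2^7 + 2^8
= 1 + 2 + 4 + 8 + 16 + 128 + 256
= 415



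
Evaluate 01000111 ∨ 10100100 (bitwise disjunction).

OR: 1 when either bit is 1
  01000111
| 10100100
----------
  11100111
Decimal: 71 | 164 = 231



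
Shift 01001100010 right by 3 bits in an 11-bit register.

Original: 01001100010 (decimal 610)
Shift right by 3 positions
Drop the 3 low bits; fill with zeros on the left
Result: 00001001100 (decimal 76)
Equivalent: 610 >> 3 = 610 ÷ 2^3 = 76



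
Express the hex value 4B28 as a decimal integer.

Expand by place value (powers of 16):
Digit values: B = 11
4B28 = 4 × 16^3 + 11 × 16^2 + 2 × 16^1 + 8 × 16^0
= 4 × 4096 + 11 × 256 + 2 × 16 + 8 × 1
= 16384 + 2816 + 32 + 8
= 19240



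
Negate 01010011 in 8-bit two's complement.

Original: 01010011
Step 1 - Invert all bits: 10101100
Step 2 - Add 1: 10101101
Verification: 01010011 + 10101101 = 100000000; discarding the end carry (carry out of the top bit) leaves the 8-bit value 00000000, as required for x + (-x)



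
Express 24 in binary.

Using repeated division by 2:
24 ÷ 2 = 12 remainder 0
12 ÷ 2 = 6 remainder 0
6 ÷ 2 = 3 remainder 0
3 ÷ 2 = 1 remainder 1
1 ÷ 2 = 0 remainder 1
Reading remainders bottom to top: 11000



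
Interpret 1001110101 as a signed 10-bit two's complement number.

Binary: 1001110101
Sign bit: 1 (negative)
Invert: 0110001010
Add 1:  0110001011
Magnitude: 0110001011 = 256 + 128 + 8 + 2 + 1 = 395
Value: -395



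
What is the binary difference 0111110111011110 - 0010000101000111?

Method 1 - Direct subtraction (column by column from the right: bit − bit − borrow-in; if negative, add 2 and borrow 1 from the next column):
borrow: 0000000000001110
        0111110111011110
-       0010000101000111
------------------------
        0101110010010111

Method 2 - Add two's complement:
Two's complement of 0010000101000111: invert → 1101111010111000, add 1 → 1101111010111001
  0111110111011110
+ 1101111010111001
------------------
 10101110010010111  (end carry out of the top bit = 1)
Discarding the end carry: 0101110010010111
Decimal check:
  0111110111011110 = 16384 + 8192 + 4096 + 2048 + 1024 + 256 + 128 + 64 + 16 + 8 + 4 + 2 = 32222
  0010000101000111 = 8192 + 256 + 64 + 4 + 2 + 1 = 8519
  32222 - 8519 = 23703, and 0101110010010111 = 16384 + 4096 + 2048 + 1024 + 128 + 16 + 4 + 2 + 1 = 23703 ✓



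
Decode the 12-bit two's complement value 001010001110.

Binary: 001010001110
Sign bit: 0 (non-negative)
Read directly as an unsigned value:
001010001110 = 512 + 128 + 8 + 4 + 2 = 654
Value: 654



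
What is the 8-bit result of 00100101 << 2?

Original: 00100101 (decimal 37)
Shift left by 2 positions
Append 2 zeros on the right
Result: 10010100 (decimal 148)
Equivalent: 37 << 2 = 37 × 2^2 = 148



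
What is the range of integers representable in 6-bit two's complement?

For 6-bit two's complement:
Minimum: -2^5 = -32
Maximum: 2^5 - 1 = 31



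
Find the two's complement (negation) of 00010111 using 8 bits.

Original: 00010111
Step 1 - Invert all bits: 11101000
Step 2 - Add 1: 11101001
Verification: 00010111 + 11101001 = 100000000; discarding the end carry (carry out of the top bit) leaves the 8-bit value 00000000, as required for x + (-x)



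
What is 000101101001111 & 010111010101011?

AND: 1 only when both bits are 1
  000101101001111
& 010111010101011
-----------------
  000101000001011
Decimal: 2895 & 11947 = 2571



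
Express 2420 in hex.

Using repeated division by 16 (digits 10–15 are A–F):
2420 ÷ 16 = 151 remainder 4
151 ÷ 16 = 9 remainder 7
9 ÷ 16 = 0 remainder 9
Reading remainders bottom to top: 974



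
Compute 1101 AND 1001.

AND: 1 only when both bits are 1
  1101
& 1001
------
  1001
Decimal: 13 & 9 = 9



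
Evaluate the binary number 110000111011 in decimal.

Sum of powers of 2 for each 1-bit:
2^0 + 2^1 + 2^3 + 2^4 + 2^5 + 2^10 + 2^11
= 1 + 2 + 8 + 16 + 32 + 1024 + 2048
= 3131



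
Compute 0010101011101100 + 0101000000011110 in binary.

Add column by column from the right: bit + bit + carry-in; write the sum mod 2, carry 1 when the sum is 2 or 3.
carry:  0000000111111000
        0010101011101100
+       0101000000011110
------------------------
       00111101100001010
(the carry out of the leftmost column, 0, becomes the leading bit)
Decimal check:
  0010101011101100 = 8192 + 2048 + 512 + 128 + 64 + 32 + 8 + 4 = 10988
  0101000000011110 = 16384 + 4096 + 16 + 8 + 4 + 2 = 20510
  10988 + 20510 = 31498, and 00111101100001010 = 16384 + 8192 + 4096 + 2048 + 512 + 256 + 8 + 2 = 31498 ✓



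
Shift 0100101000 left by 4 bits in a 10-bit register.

Original: 0100101000 (decimal 296)
Shift left by 4 positions
Append 4 zeros on the right and drop the 4 high bits that overflow the 10-bit width
Result: 1010000000 (decimal 640)
Equivalent: 296 << 4 = 296 × 2^4 = 4736, truncated to 10 bits = 640



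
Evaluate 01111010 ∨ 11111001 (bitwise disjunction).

OR: 1 when either bit is 1
  01111010
| 11111001
----------
  11111011
Decimal: 122 | 249 = 251



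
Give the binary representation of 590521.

Using repeated division by 2:
590521 ÷ 2 = 295260 remainder 1
295260 ÷ 2 = 147630 remainder 0
147630 ÷ 2 = 73815 remainder 0
73815 ÷ 2 = 36907 remainder 1
36907 ÷ 2 = 18453 remainder 1
18453 ÷ 2 = 9226 remainder 1
9226 ÷ 2 = 4613 remainder 0
4613 ÷ 2 = 2306 remainder 1
2306 ÷ 2 = 1153 remainder 0
1153 ÷ 2 = 576 remainder 1
576 ÷ 2 = 288 remainder 0
288 ÷ 2 = 144 remainder 0
144 ÷ 2 = 72 remainder 0
72 ÷ 2 = 36 remainder 0
36 ÷ 2 = 18 remainder 0
18 ÷ 2 = 9 remainder 0
9 ÷ 2 = 4 remainder 1
4 ÷ 2 = 2 remainder 0
2 ÷ 2 = 1 remainder 0
1 ÷ 2 = 0 remainder 1
Reading remainders bottom to top: 10010000001010111001

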